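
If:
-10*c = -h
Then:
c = h/10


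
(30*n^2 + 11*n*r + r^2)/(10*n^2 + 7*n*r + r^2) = (6*n + r)/(2*n + r)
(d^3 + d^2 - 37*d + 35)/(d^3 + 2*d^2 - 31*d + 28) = (d - 5)/(d - 4)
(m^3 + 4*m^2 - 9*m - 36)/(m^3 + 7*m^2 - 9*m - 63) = (m + 4)/(m + 7)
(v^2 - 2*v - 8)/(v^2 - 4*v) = (v + 2)/v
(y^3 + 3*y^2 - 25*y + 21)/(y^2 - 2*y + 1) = (y^2 + 4*y - 21)/(y - 1)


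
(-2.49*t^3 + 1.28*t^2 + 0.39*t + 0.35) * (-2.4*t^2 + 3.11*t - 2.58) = 5.976*t^5 - 10.8159*t^4 + 9.469*t^3 - 2.9295*t^2 + 0.0822999999999998*t - 0.903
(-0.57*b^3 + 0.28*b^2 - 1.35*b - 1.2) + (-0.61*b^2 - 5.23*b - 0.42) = -0.57*b^3 - 0.33*b^2 - 6.58*b - 1.62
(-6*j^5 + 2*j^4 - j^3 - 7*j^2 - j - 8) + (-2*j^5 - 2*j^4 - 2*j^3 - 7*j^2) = -8*j^5 - 3*j^3 - 14*j^2 - j - 8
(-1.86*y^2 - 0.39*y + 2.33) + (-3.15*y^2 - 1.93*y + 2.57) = -5.01*y^2 - 2.32*y + 4.9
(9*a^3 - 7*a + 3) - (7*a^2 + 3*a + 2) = 9*a^3 - 7*a^2 - 10*a + 1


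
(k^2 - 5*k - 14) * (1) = k^2 - 5*k - 14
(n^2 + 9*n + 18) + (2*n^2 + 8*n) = 3*n^2 + 17*n + 18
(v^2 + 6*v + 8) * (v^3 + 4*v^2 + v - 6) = v^5 + 10*v^4 + 33*v^3 + 32*v^2 - 28*v - 48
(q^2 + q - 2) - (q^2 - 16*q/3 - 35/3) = 19*q/3 + 29/3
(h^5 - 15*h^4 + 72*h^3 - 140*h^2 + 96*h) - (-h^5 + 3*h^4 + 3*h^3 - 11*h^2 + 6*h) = 2*h^5 - 18*h^4 + 69*h^3 - 129*h^2 + 90*h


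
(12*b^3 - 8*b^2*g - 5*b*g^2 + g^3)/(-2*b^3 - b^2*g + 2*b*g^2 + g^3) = (-6*b + g)/(b + g)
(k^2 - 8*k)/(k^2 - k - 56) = k/(k + 7)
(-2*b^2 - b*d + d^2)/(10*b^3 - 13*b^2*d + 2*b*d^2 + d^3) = (-b - d)/(5*b^2 - 4*b*d - d^2)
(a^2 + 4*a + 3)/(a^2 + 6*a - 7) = (a^2 + 4*a + 3)/(a^2 + 6*a - 7)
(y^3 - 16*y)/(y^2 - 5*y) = (y^2 - 16)/(y - 5)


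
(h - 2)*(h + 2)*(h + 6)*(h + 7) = h^4 + 13*h^3 + 38*h^2 - 52*h - 168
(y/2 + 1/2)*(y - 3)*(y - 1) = y^3/2 - 3*y^2/2 - y/2 + 3/2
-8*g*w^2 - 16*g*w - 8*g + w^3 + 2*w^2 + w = (-8*g + w)*(w + 1)^2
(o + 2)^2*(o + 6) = o^3 + 10*o^2 + 28*o + 24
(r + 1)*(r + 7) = r^2 + 8*r + 7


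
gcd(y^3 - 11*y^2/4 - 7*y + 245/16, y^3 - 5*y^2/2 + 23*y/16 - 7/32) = y - 7/4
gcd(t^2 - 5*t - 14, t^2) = 1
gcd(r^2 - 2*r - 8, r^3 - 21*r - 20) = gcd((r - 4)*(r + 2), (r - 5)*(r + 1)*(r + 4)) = 1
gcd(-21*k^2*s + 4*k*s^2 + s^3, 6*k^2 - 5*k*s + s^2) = -3*k + s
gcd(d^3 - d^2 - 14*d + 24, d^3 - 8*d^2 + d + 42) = d - 3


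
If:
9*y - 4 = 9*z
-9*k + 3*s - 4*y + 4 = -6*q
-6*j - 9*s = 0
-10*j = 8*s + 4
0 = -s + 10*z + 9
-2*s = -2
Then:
No Solution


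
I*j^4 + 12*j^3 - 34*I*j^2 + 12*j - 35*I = (j - 7*I)*(j - 5*I)*(j + I)*(I*j + 1)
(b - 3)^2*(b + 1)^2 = b^4 - 4*b^3 - 2*b^2 + 12*b + 9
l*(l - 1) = l^2 - l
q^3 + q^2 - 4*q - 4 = (q - 2)*(q + 1)*(q + 2)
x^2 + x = x*(x + 1)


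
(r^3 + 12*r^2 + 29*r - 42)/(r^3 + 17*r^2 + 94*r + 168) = (r - 1)/(r + 4)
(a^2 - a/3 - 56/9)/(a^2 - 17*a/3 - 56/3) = (a - 8/3)/(a - 8)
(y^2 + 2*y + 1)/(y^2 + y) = (y + 1)/y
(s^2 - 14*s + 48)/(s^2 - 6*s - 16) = (s - 6)/(s + 2)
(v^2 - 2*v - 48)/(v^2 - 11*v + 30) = (v^2 - 2*v - 48)/(v^2 - 11*v + 30)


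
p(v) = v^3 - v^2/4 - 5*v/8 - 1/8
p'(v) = 3*v^2 - v/2 - 5/8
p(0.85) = -0.22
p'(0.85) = 1.12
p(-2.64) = -18.62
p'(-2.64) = 21.60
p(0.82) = -0.25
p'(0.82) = 0.98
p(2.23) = 8.33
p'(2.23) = 13.18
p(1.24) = 0.62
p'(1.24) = 3.37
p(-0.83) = -0.35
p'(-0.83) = 1.86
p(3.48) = 36.82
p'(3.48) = 33.97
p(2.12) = 6.95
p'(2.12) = 11.80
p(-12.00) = -1756.62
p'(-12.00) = 437.38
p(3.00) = 22.75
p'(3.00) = 24.88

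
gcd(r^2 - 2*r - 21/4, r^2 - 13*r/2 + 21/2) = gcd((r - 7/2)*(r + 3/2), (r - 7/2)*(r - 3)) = r - 7/2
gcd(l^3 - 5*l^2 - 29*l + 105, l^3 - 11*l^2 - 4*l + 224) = l - 7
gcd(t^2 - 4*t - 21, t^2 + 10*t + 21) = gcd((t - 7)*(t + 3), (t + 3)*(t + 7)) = t + 3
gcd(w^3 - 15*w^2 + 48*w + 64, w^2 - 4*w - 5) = w + 1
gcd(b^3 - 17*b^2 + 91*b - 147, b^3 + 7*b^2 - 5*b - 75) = b - 3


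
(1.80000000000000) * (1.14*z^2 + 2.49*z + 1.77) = 2.052*z^2 + 4.482*z + 3.186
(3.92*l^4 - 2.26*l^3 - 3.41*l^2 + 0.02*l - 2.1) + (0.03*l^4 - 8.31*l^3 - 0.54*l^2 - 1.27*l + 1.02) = 3.95*l^4 - 10.57*l^3 - 3.95*l^2 - 1.25*l - 1.08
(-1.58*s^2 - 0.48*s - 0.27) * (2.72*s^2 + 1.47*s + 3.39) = -4.2976*s^4 - 3.6282*s^3 - 6.7962*s^2 - 2.0241*s - 0.9153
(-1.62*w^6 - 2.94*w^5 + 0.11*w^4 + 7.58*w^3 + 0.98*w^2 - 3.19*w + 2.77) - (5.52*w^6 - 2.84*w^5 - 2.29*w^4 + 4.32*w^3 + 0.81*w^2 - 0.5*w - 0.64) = -7.14*w^6 - 0.1*w^5 + 2.4*w^4 + 3.26*w^3 + 0.17*w^2 - 2.69*w + 3.41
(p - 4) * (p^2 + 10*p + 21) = p^3 + 6*p^2 - 19*p - 84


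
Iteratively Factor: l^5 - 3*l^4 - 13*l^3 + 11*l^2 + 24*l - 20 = (l - 5)*(l^4 + 2*l^3 - 3*l^2 - 4*l + 4) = (l - 5)*(l - 1)*(l^3 + 3*l^2 - 4) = (l - 5)*(l - 1)^2*(l^2 + 4*l + 4) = (l - 5)*(l - 1)^2*(l + 2)*(l + 2)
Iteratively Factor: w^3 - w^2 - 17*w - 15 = (w - 5)*(w^2 + 4*w + 3) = (w - 5)*(w + 3)*(w + 1)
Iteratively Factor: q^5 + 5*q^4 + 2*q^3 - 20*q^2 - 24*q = (q + 3)*(q^4 + 2*q^3 - 4*q^2 - 8*q) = (q + 2)*(q + 3)*(q^3 - 4*q) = (q + 2)^2*(q + 3)*(q^2 - 2*q) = (q - 2)*(q + 2)^2*(q + 3)*(q)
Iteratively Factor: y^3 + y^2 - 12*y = (y + 4)*(y^2 - 3*y) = (y - 3)*(y + 4)*(y)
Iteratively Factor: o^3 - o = (o + 1)*(o^2 - o) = (o - 1)*(o + 1)*(o)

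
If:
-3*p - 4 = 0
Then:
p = -4/3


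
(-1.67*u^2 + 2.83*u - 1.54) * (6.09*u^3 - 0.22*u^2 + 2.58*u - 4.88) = -10.1703*u^5 + 17.6021*u^4 - 14.3098*u^3 + 15.7898*u^2 - 17.7836*u + 7.5152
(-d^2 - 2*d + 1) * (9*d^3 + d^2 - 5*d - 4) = -9*d^5 - 19*d^4 + 12*d^3 + 15*d^2 + 3*d - 4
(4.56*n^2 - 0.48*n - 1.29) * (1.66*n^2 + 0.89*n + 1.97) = 7.5696*n^4 + 3.2616*n^3 + 6.4146*n^2 - 2.0937*n - 2.5413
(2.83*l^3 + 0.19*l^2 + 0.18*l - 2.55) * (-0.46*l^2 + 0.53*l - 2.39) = -1.3018*l^5 + 1.4125*l^4 - 6.7458*l^3 + 0.8143*l^2 - 1.7817*l + 6.0945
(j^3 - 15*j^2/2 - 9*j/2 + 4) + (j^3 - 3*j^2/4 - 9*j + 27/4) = 2*j^3 - 33*j^2/4 - 27*j/2 + 43/4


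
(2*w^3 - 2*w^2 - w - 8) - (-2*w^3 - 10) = 4*w^3 - 2*w^2 - w + 2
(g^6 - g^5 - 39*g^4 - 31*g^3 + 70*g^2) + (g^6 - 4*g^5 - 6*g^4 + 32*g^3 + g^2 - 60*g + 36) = 2*g^6 - 5*g^5 - 45*g^4 + g^3 + 71*g^2 - 60*g + 36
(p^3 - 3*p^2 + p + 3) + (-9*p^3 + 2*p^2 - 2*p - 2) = -8*p^3 - p^2 - p + 1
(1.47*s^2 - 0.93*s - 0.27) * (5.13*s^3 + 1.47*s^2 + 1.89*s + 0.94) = 7.5411*s^5 - 2.61*s^4 + 0.0260999999999998*s^3 - 0.7728*s^2 - 1.3845*s - 0.2538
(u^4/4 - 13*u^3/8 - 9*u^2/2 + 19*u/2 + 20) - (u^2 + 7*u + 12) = u^4/4 - 13*u^3/8 - 11*u^2/2 + 5*u/2 + 8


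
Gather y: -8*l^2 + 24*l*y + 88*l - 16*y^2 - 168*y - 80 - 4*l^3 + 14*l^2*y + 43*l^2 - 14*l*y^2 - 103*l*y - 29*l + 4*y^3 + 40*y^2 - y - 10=-4*l^3 + 35*l^2 + 59*l + 4*y^3 + y^2*(24 - 14*l) + y*(14*l^2 - 79*l - 169) - 90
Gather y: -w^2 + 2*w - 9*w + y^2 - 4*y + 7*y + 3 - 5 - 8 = -w^2 - 7*w + y^2 + 3*y - 10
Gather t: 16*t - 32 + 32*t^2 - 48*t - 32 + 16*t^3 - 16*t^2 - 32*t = 16*t^3 + 16*t^2 - 64*t - 64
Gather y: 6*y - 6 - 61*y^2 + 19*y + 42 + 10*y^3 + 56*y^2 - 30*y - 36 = 10*y^3 - 5*y^2 - 5*y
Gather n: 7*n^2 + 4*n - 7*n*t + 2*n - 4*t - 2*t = 7*n^2 + n*(6 - 7*t) - 6*t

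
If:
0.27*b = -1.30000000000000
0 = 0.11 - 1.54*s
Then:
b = -4.81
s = 0.07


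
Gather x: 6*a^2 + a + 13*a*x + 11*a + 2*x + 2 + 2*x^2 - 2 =6*a^2 + 12*a + 2*x^2 + x*(13*a + 2)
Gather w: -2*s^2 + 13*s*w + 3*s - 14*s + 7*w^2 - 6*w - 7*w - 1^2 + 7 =-2*s^2 - 11*s + 7*w^2 + w*(13*s - 13) + 6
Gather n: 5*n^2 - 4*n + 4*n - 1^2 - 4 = 5*n^2 - 5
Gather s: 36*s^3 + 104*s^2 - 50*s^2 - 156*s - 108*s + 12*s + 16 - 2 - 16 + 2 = 36*s^3 + 54*s^2 - 252*s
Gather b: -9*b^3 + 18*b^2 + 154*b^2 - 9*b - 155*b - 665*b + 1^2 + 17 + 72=-9*b^3 + 172*b^2 - 829*b + 90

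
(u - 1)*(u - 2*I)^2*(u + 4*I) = u^4 - u^3 + 12*u^2 - 12*u - 16*I*u + 16*I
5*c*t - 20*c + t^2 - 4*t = (5*c + t)*(t - 4)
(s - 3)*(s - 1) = s^2 - 4*s + 3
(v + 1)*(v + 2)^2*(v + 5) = v^4 + 10*v^3 + 33*v^2 + 44*v + 20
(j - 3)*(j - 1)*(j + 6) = j^3 + 2*j^2 - 21*j + 18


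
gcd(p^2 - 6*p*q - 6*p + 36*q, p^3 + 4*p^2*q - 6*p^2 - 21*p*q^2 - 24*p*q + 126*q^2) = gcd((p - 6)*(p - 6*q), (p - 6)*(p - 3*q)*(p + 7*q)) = p - 6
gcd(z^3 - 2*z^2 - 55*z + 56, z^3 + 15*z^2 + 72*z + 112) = z + 7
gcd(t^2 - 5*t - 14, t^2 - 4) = t + 2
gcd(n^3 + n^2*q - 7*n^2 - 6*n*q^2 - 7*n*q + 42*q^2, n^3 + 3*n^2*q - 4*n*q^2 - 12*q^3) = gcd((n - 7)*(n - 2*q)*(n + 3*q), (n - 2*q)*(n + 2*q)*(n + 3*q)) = -n^2 - n*q + 6*q^2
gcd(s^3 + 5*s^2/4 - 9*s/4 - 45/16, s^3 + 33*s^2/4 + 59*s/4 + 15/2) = s + 5/4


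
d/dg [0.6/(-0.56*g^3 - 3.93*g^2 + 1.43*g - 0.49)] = (1.008*g^2 + 4.716*g - 0.858)/(0.56*g^3 + 3.93*g^2 - 1.43*g + 0.49)^2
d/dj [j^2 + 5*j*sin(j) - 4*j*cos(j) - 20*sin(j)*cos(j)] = 4*j*sin(j) + 5*j*cos(j) + 2*j + 5*sin(j) - 4*cos(j) - 20*cos(2*j)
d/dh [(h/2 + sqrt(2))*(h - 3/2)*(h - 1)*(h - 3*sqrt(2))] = 2*h^3 - 15*h^2/4 - 3*sqrt(2)*h^2/2 - 21*h/2 + 5*sqrt(2)*h/2 - 3*sqrt(2)/4 + 15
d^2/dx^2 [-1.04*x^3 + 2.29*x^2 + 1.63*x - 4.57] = 4.58 - 6.24*x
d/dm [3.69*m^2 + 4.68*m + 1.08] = 7.38*m + 4.68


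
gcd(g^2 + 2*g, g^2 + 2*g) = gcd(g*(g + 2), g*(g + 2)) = g^2 + 2*g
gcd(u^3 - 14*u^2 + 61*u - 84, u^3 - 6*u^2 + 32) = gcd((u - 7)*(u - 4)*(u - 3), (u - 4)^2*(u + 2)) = u - 4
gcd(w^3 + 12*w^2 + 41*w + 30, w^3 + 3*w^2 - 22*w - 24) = w^2 + 7*w + 6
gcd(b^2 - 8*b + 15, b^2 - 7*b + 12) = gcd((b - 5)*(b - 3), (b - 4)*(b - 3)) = b - 3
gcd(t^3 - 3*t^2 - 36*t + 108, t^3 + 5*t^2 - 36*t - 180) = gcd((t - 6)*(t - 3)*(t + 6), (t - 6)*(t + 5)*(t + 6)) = t^2 - 36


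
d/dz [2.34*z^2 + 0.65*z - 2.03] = 4.68*z + 0.65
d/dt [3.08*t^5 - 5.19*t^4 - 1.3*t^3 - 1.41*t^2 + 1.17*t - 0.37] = 15.4*t^4 - 20.76*t^3 - 3.9*t^2 - 2.82*t + 1.17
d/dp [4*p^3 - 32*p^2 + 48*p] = 12*p^2 - 64*p + 48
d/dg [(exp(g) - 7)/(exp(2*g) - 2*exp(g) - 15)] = (2*(1 - exp(g))*(exp(g) - 7) + exp(2*g) - 2*exp(g) - 15)*exp(g)/(-exp(2*g) + 2*exp(g) + 15)^2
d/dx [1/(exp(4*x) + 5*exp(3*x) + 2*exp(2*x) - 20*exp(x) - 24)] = (-4*exp(3*x) - 15*exp(2*x) - 4*exp(x) + 20)*exp(x)/(exp(4*x) + 5*exp(3*x) + 2*exp(2*x) - 20*exp(x) - 24)^2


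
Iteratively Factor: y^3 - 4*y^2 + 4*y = (y - 2)*(y^2 - 2*y) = (y - 2)^2*(y)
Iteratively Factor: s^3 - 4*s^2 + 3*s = (s - 3)*(s^2 - s) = s*(s - 3)*(s - 1)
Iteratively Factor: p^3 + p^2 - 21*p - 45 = (p + 3)*(p^2 - 2*p - 15) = (p - 5)*(p + 3)*(p + 3)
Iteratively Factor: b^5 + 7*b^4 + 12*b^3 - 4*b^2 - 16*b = (b - 1)*(b^4 + 8*b^3 + 20*b^2 + 16*b) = b*(b - 1)*(b^3 + 8*b^2 + 20*b + 16) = b*(b - 1)*(b + 2)*(b^2 + 6*b + 8) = b*(b - 1)*(b + 2)^2*(b + 4)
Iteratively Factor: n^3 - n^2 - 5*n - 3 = (n - 3)*(n^2 + 2*n + 1) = (n - 3)*(n + 1)*(n + 1)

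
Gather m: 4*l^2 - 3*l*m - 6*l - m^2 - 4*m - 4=4*l^2 - 6*l - m^2 + m*(-3*l - 4) - 4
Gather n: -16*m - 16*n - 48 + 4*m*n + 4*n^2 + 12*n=-16*m + 4*n^2 + n*(4*m - 4) - 48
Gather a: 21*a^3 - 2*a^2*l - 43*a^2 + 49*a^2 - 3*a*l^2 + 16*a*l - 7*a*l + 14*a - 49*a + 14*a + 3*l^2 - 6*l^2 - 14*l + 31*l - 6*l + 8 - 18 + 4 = 21*a^3 + a^2*(6 - 2*l) + a*(-3*l^2 + 9*l - 21) - 3*l^2 + 11*l - 6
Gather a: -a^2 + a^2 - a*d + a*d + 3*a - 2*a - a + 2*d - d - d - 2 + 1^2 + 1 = 0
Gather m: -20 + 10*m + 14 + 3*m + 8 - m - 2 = 12*m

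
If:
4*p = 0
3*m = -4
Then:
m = -4/3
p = 0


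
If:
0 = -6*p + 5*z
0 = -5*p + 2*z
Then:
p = 0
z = 0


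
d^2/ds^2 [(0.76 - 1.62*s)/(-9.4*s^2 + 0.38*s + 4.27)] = ((15.5192 - 91.368*s)*(-9.4*s^2 + 0.38*s + 4.27) - (1.62*s - 0.76)*(18.8*s - 0.38)*(37.6*s - 0.76))/(-9.4*s^2 + 0.38*s + 4.27)^3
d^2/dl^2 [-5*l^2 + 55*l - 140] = -10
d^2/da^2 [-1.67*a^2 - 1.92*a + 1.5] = -3.34000000000000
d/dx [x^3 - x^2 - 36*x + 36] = 3*x^2 - 2*x - 36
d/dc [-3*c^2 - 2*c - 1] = -6*c - 2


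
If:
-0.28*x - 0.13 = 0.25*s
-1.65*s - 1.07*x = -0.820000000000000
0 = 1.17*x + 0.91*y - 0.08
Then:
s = 1.90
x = -2.16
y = 2.86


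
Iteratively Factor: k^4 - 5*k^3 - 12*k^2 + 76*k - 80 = (k - 2)*(k^3 - 3*k^2 - 18*k + 40) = (k - 5)*(k - 2)*(k^2 + 2*k - 8) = (k - 5)*(k - 2)*(k + 4)*(k - 2)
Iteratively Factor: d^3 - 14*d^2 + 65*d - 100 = (d - 5)*(d^2 - 9*d + 20) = (d - 5)^2*(d - 4)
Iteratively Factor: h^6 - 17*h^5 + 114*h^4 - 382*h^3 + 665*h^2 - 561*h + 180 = (h - 4)*(h^5 - 13*h^4 + 62*h^3 - 134*h^2 + 129*h - 45) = (h - 4)*(h - 3)*(h^4 - 10*h^3 + 32*h^2 - 38*h + 15) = (h - 4)*(h - 3)*(h - 1)*(h^3 - 9*h^2 + 23*h - 15) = (h - 4)*(h - 3)^2*(h - 1)*(h^2 - 6*h + 5) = (h - 5)*(h - 4)*(h - 3)^2*(h - 1)*(h - 1)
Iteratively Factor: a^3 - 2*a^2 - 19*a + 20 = (a + 4)*(a^2 - 6*a + 5) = (a - 1)*(a + 4)*(a - 5)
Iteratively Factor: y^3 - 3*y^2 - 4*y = (y - 4)*(y^2 + y) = y*(y - 4)*(y + 1)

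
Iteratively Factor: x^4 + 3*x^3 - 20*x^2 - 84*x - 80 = (x + 2)*(x^3 + x^2 - 22*x - 40) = (x + 2)*(x + 4)*(x^2 - 3*x - 10) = (x - 5)*(x + 2)*(x + 4)*(x + 2)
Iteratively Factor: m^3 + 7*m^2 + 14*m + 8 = (m + 2)*(m^2 + 5*m + 4) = (m + 1)*(m + 2)*(m + 4)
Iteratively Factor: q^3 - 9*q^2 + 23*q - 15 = (q - 1)*(q^2 - 8*q + 15) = (q - 5)*(q - 1)*(q - 3)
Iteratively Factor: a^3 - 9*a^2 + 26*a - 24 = (a - 2)*(a^2 - 7*a + 12) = (a - 4)*(a - 2)*(a - 3)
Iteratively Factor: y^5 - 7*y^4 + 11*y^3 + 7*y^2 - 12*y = (y - 3)*(y^4 - 4*y^3 - y^2 + 4*y) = (y - 4)*(y - 3)*(y^3 - y) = (y - 4)*(y - 3)*(y - 1)*(y^2 + y) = (y - 4)*(y - 3)*(y - 1)*(y + 1)*(y)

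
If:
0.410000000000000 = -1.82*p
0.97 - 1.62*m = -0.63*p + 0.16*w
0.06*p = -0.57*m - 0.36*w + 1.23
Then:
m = 0.20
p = -0.23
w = 3.14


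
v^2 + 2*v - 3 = (v - 1)*(v + 3)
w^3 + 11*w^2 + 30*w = w*(w + 5)*(w + 6)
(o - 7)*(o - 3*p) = o^2 - 3*o*p - 7*o + 21*p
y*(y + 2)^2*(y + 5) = y^4 + 9*y^3 + 24*y^2 + 20*y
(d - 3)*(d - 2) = d^2 - 5*d + 6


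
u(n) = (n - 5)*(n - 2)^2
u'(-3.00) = 105.00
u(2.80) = -1.41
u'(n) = (n - 5)*(2*n - 4) + (n - 2)^2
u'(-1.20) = 49.92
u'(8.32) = 81.91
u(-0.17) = -24.35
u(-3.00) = -200.00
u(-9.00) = -1694.00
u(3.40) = -3.14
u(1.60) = -0.54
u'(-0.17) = 27.15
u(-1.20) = -63.49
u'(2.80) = -2.88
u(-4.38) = -381.81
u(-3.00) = -200.00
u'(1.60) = 2.88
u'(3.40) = -2.52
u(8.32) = 132.61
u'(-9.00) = 429.00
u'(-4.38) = 160.39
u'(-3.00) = 105.00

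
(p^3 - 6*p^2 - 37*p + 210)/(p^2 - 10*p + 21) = (p^2 + p - 30)/(p - 3)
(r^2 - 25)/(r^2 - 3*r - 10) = (r + 5)/(r + 2)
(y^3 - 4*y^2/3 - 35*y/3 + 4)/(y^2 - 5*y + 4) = (y^2 + 8*y/3 - 1)/(y - 1)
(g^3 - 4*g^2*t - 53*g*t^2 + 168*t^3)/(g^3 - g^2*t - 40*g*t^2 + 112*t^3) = (g^2 - 11*g*t + 24*t^2)/(g^2 - 8*g*t + 16*t^2)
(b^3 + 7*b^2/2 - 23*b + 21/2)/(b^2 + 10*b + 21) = (2*b^2 - 7*b + 3)/(2*(b + 3))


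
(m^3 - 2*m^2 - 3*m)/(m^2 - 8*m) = (m^2 - 2*m - 3)/(m - 8)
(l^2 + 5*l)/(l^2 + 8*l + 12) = l*(l + 5)/(l^2 + 8*l + 12)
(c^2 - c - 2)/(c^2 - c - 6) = (-c^2 + c + 2)/(-c^2 + c + 6)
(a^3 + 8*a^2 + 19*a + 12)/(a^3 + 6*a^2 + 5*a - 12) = (a + 1)/(a - 1)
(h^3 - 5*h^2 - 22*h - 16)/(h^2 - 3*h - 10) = (h^2 - 7*h - 8)/(h - 5)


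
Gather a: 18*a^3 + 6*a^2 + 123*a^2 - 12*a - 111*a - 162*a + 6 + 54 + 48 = 18*a^3 + 129*a^2 - 285*a + 108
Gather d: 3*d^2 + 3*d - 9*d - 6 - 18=3*d^2 - 6*d - 24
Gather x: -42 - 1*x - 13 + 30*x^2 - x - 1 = 30*x^2 - 2*x - 56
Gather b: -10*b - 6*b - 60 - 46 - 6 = -16*b - 112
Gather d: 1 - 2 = -1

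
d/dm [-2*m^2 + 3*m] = 3 - 4*m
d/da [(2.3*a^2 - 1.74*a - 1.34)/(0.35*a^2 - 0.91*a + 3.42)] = (-1.484*a^2 + 16.67*a - 7.1702)/(0.1225*a^4 - 0.637*a^3 + 3.2221*a^2 - 6.2244*a + 11.6964)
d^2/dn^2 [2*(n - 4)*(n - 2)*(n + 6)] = 12*n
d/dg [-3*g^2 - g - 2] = -6*g - 1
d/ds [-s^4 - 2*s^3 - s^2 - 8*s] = -4*s^3 - 6*s^2 - 2*s - 8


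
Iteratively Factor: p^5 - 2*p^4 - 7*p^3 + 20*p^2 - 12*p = (p - 1)*(p^4 - p^3 - 8*p^2 + 12*p) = p*(p - 1)*(p^3 - p^2 - 8*p + 12) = p*(p - 2)*(p - 1)*(p^2 + p - 6) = p*(p - 2)*(p - 1)*(p + 3)*(p - 2)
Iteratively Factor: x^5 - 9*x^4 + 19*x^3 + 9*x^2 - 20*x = (x - 4)*(x^4 - 5*x^3 - x^2 + 5*x) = (x - 4)*(x - 1)*(x^3 - 4*x^2 - 5*x) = (x - 4)*(x - 1)*(x + 1)*(x^2 - 5*x) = x*(x - 4)*(x - 1)*(x + 1)*(x - 5)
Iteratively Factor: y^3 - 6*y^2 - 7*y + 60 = (y - 5)*(y^2 - y - 12) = (y - 5)*(y - 4)*(y + 3)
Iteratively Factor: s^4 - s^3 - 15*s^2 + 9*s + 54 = (s - 3)*(s^3 + 2*s^2 - 9*s - 18) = (s - 3)*(s + 3)*(s^2 - s - 6) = (s - 3)*(s + 2)*(s + 3)*(s - 3)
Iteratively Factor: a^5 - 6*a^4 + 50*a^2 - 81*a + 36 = (a - 1)*(a^4 - 5*a^3 - 5*a^2 + 45*a - 36) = (a - 1)*(a + 3)*(a^3 - 8*a^2 + 19*a - 12) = (a - 3)*(a - 1)*(a + 3)*(a^2 - 5*a + 4) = (a - 4)*(a - 3)*(a - 1)*(a + 3)*(a - 1)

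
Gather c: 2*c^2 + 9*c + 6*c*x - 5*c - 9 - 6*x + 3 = 2*c^2 + c*(6*x + 4) - 6*x - 6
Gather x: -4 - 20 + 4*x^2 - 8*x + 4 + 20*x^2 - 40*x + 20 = 24*x^2 - 48*x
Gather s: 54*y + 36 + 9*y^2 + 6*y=9*y^2 + 60*y + 36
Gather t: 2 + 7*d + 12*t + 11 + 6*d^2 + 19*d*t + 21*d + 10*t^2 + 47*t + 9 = 6*d^2 + 28*d + 10*t^2 + t*(19*d + 59) + 22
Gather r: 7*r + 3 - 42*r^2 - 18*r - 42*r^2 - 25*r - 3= -84*r^2 - 36*r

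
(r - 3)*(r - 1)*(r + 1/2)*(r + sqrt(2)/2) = r^4 - 7*r^3/2 + sqrt(2)*r^3/2 - 7*sqrt(2)*r^2/4 + r^2 + sqrt(2)*r/2 + 3*r/2 + 3*sqrt(2)/4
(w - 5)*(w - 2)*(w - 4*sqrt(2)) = w^3 - 7*w^2 - 4*sqrt(2)*w^2 + 10*w + 28*sqrt(2)*w - 40*sqrt(2)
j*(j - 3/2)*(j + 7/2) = j^3 + 2*j^2 - 21*j/4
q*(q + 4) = q^2 + 4*q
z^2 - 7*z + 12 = (z - 4)*(z - 3)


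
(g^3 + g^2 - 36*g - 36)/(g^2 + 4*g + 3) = (g^2 - 36)/(g + 3)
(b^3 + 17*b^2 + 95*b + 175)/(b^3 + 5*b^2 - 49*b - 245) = (b + 5)/(b - 7)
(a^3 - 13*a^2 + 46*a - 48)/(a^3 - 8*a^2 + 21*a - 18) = (a - 8)/(a - 3)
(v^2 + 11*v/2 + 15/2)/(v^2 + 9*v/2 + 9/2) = (2*v + 5)/(2*v + 3)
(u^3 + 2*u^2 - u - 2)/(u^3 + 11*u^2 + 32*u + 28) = (u^2 - 1)/(u^2 + 9*u + 14)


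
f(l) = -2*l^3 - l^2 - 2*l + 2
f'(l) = -6*l^2 - 2*l - 2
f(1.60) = -11.95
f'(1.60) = -20.56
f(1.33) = -7.13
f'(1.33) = -15.27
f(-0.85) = 4.21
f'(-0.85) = -4.64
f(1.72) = -14.58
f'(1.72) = -23.19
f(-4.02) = 123.81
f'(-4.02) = -90.92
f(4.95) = -274.98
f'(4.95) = -158.92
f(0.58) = 0.11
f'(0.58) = -5.18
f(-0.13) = 2.25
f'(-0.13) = -1.84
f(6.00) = -478.00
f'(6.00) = -230.00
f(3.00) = -67.00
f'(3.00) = -62.00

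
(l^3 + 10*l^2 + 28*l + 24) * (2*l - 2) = 2*l^4 + 18*l^3 + 36*l^2 - 8*l - 48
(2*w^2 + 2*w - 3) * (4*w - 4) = 8*w^3 - 20*w + 12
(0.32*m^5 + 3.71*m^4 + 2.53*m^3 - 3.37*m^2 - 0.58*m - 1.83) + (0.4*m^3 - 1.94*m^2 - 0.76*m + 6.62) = 0.32*m^5 + 3.71*m^4 + 2.93*m^3 - 5.31*m^2 - 1.34*m + 4.79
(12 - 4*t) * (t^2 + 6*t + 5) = -4*t^3 - 12*t^2 + 52*t + 60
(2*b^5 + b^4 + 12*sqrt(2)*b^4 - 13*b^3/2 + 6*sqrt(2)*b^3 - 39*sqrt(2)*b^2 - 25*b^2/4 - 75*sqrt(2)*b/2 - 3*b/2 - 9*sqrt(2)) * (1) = 2*b^5 + b^4 + 12*sqrt(2)*b^4 - 13*b^3/2 + 6*sqrt(2)*b^3 - 39*sqrt(2)*b^2 - 25*b^2/4 - 75*sqrt(2)*b/2 - 3*b/2 - 9*sqrt(2)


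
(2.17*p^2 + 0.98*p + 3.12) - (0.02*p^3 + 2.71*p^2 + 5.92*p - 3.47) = -0.02*p^3 - 0.54*p^2 - 4.94*p + 6.59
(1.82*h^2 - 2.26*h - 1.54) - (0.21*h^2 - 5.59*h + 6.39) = 1.61*h^2 + 3.33*h - 7.93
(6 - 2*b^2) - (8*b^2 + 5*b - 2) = -10*b^2 - 5*b + 8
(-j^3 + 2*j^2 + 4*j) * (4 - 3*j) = 3*j^4 - 10*j^3 - 4*j^2 + 16*j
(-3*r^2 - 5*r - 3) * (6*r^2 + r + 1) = -18*r^4 - 33*r^3 - 26*r^2 - 8*r - 3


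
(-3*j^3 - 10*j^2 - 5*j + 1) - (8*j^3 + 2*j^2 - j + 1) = -11*j^3 - 12*j^2 - 4*j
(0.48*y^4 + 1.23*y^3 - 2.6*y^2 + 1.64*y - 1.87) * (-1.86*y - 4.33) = -0.8928*y^5 - 4.3662*y^4 - 0.4899*y^3 + 8.2076*y^2 - 3.623*y + 8.0971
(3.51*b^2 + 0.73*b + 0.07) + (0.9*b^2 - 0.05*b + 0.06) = 4.41*b^2 + 0.68*b + 0.13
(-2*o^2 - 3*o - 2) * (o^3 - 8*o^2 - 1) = -2*o^5 + 13*o^4 + 22*o^3 + 18*o^2 + 3*o + 2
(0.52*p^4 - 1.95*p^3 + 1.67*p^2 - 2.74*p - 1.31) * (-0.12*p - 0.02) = -0.0624*p^5 + 0.2236*p^4 - 0.1614*p^3 + 0.2954*p^2 + 0.212*p + 0.0262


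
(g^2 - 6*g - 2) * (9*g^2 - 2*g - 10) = 9*g^4 - 56*g^3 - 16*g^2 + 64*g + 20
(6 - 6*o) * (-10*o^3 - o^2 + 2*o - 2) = 60*o^4 - 54*o^3 - 18*o^2 + 24*o - 12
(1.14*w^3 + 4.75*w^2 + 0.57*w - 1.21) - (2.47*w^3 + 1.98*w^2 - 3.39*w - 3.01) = -1.33*w^3 + 2.77*w^2 + 3.96*w + 1.8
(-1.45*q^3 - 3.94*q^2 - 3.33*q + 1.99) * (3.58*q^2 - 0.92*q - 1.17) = -5.191*q^5 - 12.7712*q^4 - 6.6001*q^3 + 14.7976*q^2 + 2.0653*q - 2.3283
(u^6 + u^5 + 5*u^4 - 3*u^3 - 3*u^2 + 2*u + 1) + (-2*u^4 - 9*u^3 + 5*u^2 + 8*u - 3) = u^6 + u^5 + 3*u^4 - 12*u^3 + 2*u^2 + 10*u - 2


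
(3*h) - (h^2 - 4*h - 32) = -h^2 + 7*h + 32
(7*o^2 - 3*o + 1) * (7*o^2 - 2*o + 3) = 49*o^4 - 35*o^3 + 34*o^2 - 11*o + 3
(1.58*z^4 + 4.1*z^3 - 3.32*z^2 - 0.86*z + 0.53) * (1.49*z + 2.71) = 2.3542*z^5 + 10.3908*z^4 + 6.1642*z^3 - 10.2786*z^2 - 1.5409*z + 1.4363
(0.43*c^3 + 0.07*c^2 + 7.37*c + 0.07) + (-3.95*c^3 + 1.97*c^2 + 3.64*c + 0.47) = -3.52*c^3 + 2.04*c^2 + 11.01*c + 0.54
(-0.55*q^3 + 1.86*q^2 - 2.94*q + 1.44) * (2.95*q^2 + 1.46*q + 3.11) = -1.6225*q^5 + 4.684*q^4 - 7.6679*q^3 + 5.7402*q^2 - 7.041*q + 4.4784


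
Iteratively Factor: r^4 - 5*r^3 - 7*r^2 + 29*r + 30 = (r + 2)*(r^3 - 7*r^2 + 7*r + 15) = (r + 1)*(r + 2)*(r^2 - 8*r + 15) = (r - 3)*(r + 1)*(r + 2)*(r - 5)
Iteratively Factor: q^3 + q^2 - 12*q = (q - 3)*(q^2 + 4*q) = q*(q - 3)*(q + 4)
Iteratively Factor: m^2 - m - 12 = (m + 3)*(m - 4)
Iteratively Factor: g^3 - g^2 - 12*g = (g - 4)*(g^2 + 3*g) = (g - 4)*(g + 3)*(g)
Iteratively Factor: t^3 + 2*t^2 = (t)*(t^2 + 2*t) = t^2*(t + 2)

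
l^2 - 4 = (l - 2)*(l + 2)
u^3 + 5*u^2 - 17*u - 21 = (u - 3)*(u + 1)*(u + 7)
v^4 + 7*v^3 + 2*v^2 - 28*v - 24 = (v - 2)*(v + 1)*(v + 2)*(v + 6)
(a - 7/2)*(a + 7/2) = a^2 - 49/4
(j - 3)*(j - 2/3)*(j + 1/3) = j^3 - 10*j^2/3 + 7*j/9 + 2/3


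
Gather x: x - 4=x - 4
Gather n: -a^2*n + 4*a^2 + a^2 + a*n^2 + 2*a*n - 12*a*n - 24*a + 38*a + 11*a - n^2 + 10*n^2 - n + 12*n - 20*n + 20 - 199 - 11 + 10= 5*a^2 + 25*a + n^2*(a + 9) + n*(-a^2 - 10*a - 9) - 180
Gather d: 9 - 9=0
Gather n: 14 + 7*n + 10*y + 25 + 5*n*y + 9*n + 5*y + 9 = n*(5*y + 16) + 15*y + 48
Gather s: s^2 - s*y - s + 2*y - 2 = s^2 + s*(-y - 1) + 2*y - 2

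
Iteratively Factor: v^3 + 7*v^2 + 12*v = (v + 4)*(v^2 + 3*v) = (v + 3)*(v + 4)*(v)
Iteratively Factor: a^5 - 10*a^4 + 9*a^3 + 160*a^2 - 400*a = (a - 5)*(a^4 - 5*a^3 - 16*a^2 + 80*a) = (a - 5)*(a + 4)*(a^3 - 9*a^2 + 20*a) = (a - 5)^2*(a + 4)*(a^2 - 4*a) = a*(a - 5)^2*(a + 4)*(a - 4)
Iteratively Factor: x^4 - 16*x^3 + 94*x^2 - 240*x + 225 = (x - 5)*(x^3 - 11*x^2 + 39*x - 45) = (x - 5)*(x - 3)*(x^2 - 8*x + 15) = (x - 5)*(x - 3)^2*(x - 5)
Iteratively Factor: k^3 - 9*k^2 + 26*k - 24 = (k - 3)*(k^2 - 6*k + 8) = (k - 4)*(k - 3)*(k - 2)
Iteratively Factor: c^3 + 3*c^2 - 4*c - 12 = (c - 2)*(c^2 + 5*c + 6) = (c - 2)*(c + 2)*(c + 3)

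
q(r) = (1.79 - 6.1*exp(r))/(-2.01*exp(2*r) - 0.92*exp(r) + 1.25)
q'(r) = (1.79 - 6.1*exp(r))*(4.02*exp(2*r) + 0.92*exp(r))/(-2.01*exp(2*r) - 0.92*exp(r) + 1.25)^2 - 6.1*exp(r)/(-2.01*exp(2*r) - 0.92*exp(r) + 1.25) = (-12.261*exp(2*r) + 7.1958*exp(r) - 5.9782)*exp(r)/(4.0401*exp(4*r) + 3.6984*exp(3*r) - 4.1786*exp(2*r) - 2.3*exp(r) + 1.5625)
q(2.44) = 0.25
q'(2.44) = -0.24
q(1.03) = 0.89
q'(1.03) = -0.79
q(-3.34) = 1.30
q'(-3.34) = -0.14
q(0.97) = 0.94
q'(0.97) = -0.83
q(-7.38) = 1.43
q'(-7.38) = -0.00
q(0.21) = 1.95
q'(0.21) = -2.24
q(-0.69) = -4.49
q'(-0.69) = -34.18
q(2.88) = 0.16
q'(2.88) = -0.16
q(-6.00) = 1.42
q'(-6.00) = -0.00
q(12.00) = 0.00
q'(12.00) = 0.00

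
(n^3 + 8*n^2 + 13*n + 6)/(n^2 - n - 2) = (n^2 + 7*n + 6)/(n - 2)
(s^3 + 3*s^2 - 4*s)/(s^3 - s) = (s + 4)/(s + 1)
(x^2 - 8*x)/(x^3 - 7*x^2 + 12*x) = (x - 8)/(x^2 - 7*x + 12)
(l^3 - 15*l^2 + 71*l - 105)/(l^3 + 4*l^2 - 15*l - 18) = (l^2 - 12*l + 35)/(l^2 + 7*l + 6)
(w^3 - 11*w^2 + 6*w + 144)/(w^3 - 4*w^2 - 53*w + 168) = (w^2 - 3*w - 18)/(w^2 + 4*w - 21)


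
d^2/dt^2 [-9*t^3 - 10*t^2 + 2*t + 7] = -54*t - 20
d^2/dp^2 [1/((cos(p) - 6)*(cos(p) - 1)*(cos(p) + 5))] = (18*(1 - cos(p)^2)^2 + 12*sin(p)^6 + 3*cos(p)^6 + 22*cos(p)^5 + 64*cos(p)^3 - 1159*cos(p)^2 - 702*cos(p) + 1772)/((cos(p) - 6)^3*(cos(p) - 1)^3*(cos(p) + 5)^3)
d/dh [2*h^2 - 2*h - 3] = 4*h - 2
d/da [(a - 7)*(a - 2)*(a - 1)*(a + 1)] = 4*a^3 - 27*a^2 + 26*a + 9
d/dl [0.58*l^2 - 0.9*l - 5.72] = 1.16*l - 0.9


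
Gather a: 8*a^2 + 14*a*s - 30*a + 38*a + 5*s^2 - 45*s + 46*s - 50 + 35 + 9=8*a^2 + a*(14*s + 8) + 5*s^2 + s - 6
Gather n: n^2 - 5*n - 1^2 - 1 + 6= n^2 - 5*n + 4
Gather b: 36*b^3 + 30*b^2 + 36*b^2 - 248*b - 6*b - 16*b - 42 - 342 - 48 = 36*b^3 + 66*b^2 - 270*b - 432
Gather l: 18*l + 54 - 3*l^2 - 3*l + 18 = -3*l^2 + 15*l + 72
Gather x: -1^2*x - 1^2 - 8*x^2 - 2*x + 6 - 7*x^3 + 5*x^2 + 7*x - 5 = -7*x^3 - 3*x^2 + 4*x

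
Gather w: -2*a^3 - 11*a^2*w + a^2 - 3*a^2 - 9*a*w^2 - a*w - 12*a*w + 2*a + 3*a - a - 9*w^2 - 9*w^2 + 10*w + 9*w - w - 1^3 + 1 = -2*a^3 - 2*a^2 + 4*a + w^2*(-9*a - 18) + w*(-11*a^2 - 13*a + 18)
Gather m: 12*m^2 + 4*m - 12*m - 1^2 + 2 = 12*m^2 - 8*m + 1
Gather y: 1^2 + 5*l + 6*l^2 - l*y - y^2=6*l^2 - l*y + 5*l - y^2 + 1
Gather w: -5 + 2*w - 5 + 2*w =4*w - 10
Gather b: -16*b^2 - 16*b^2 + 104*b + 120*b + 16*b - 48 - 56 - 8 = -32*b^2 + 240*b - 112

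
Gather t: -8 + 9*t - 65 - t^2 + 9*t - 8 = -t^2 + 18*t - 81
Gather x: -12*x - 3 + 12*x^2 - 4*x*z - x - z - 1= 12*x^2 + x*(-4*z - 13) - z - 4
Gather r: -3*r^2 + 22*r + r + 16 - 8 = -3*r^2 + 23*r + 8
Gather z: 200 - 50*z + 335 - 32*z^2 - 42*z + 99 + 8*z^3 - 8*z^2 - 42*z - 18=8*z^3 - 40*z^2 - 134*z + 616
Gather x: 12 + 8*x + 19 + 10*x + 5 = 18*x + 36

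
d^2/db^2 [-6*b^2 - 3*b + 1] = -12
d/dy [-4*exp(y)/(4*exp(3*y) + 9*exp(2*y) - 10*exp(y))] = (32*exp(y) + 36)*exp(y)/(4*exp(2*y) + 9*exp(y) - 10)^2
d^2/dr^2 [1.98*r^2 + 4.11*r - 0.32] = 3.96000000000000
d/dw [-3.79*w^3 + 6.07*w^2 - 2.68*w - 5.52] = -11.37*w^2 + 12.14*w - 2.68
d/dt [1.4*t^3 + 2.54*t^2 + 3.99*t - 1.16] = 4.2*t^2 + 5.08*t + 3.99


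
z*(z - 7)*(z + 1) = z^3 - 6*z^2 - 7*z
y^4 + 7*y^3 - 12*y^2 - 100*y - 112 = (y - 4)*(y + 2)^2*(y + 7)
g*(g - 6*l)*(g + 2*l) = g^3 - 4*g^2*l - 12*g*l^2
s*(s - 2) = s^2 - 2*s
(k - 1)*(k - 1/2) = k^2 - 3*k/2 + 1/2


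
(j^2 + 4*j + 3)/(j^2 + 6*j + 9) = (j + 1)/(j + 3)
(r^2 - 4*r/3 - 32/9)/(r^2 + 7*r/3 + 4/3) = (r - 8/3)/(r + 1)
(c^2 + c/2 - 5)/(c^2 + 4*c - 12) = (c + 5/2)/(c + 6)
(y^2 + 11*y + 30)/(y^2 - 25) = (y + 6)/(y - 5)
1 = 1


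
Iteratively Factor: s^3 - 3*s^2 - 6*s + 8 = (s - 1)*(s^2 - 2*s - 8) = (s - 4)*(s - 1)*(s + 2)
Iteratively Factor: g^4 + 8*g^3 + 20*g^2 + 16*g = (g + 4)*(g^3 + 4*g^2 + 4*g) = (g + 2)*(g + 4)*(g^2 + 2*g) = g*(g + 2)*(g + 4)*(g + 2)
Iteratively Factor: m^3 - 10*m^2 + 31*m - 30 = (m - 5)*(m^2 - 5*m + 6) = (m - 5)*(m - 3)*(m - 2)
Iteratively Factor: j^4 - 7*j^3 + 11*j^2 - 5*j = (j)*(j^3 - 7*j^2 + 11*j - 5) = j*(j - 5)*(j^2 - 2*j + 1) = j*(j - 5)*(j - 1)*(j - 1)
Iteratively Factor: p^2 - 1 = (p + 1)*(p - 1)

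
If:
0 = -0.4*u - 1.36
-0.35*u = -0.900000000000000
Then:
No Solution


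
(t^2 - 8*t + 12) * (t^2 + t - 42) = t^4 - 7*t^3 - 38*t^2 + 348*t - 504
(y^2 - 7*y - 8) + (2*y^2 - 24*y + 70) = 3*y^2 - 31*y + 62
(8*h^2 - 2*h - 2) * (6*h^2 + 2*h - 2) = 48*h^4 + 4*h^3 - 32*h^2 + 4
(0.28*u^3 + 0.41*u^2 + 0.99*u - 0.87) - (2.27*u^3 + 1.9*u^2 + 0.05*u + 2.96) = -1.99*u^3 - 1.49*u^2 + 0.94*u - 3.83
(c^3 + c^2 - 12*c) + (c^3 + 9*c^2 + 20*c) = 2*c^3 + 10*c^2 + 8*c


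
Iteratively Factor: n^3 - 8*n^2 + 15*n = (n)*(n^2 - 8*n + 15) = n*(n - 3)*(n - 5)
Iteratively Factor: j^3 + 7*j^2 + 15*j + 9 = (j + 1)*(j^2 + 6*j + 9) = (j + 1)*(j + 3)*(j + 3)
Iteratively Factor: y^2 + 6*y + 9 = (y + 3)*(y + 3)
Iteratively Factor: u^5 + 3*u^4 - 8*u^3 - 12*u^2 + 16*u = (u - 1)*(u^4 + 4*u^3 - 4*u^2 - 16*u) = (u - 2)*(u - 1)*(u^3 + 6*u^2 + 8*u) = u*(u - 2)*(u - 1)*(u^2 + 6*u + 8) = u*(u - 2)*(u - 1)*(u + 2)*(u + 4)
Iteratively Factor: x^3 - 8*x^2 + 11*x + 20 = (x - 5)*(x^2 - 3*x - 4) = (x - 5)*(x + 1)*(x - 4)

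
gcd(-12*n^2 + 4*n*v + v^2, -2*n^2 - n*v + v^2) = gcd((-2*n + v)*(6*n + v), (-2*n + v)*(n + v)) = -2*n + v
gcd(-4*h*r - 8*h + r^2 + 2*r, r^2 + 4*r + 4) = r + 2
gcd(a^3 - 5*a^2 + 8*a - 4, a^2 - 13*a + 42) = 1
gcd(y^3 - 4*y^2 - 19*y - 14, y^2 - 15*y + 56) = y - 7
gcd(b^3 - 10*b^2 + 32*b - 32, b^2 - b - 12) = b - 4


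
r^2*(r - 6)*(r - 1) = r^4 - 7*r^3 + 6*r^2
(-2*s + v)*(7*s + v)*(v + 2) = -14*s^2*v - 28*s^2 + 5*s*v^2 + 10*s*v + v^3 + 2*v^2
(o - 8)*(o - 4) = o^2 - 12*o + 32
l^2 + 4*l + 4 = (l + 2)^2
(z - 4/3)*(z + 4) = z^2 + 8*z/3 - 16/3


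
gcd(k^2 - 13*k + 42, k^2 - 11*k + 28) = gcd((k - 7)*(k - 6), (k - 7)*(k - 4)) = k - 7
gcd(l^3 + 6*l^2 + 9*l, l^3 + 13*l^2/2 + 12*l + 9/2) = l^2 + 6*l + 9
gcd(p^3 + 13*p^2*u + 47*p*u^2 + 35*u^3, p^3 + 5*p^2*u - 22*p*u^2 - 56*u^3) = p + 7*u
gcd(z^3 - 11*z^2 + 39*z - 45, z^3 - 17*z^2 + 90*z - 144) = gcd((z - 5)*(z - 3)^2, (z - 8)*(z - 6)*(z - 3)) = z - 3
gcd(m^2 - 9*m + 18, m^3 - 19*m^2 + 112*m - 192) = m - 3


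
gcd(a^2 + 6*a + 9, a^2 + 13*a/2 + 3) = 1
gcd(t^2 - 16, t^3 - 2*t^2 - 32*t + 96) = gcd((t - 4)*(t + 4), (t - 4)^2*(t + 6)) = t - 4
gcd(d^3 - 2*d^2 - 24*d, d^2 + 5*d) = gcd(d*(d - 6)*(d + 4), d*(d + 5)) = d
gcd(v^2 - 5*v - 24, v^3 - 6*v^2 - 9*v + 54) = v + 3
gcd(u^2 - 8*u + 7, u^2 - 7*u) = u - 7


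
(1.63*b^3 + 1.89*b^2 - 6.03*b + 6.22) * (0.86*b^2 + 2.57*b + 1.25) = 1.4018*b^5 + 5.8145*b^4 + 1.709*b^3 - 7.7854*b^2 + 8.4479*b + 7.775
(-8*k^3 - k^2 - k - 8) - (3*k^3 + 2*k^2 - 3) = -11*k^3 - 3*k^2 - k - 5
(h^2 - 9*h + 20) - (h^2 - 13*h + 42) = 4*h - 22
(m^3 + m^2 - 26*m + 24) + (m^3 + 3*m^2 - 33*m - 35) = 2*m^3 + 4*m^2 - 59*m - 11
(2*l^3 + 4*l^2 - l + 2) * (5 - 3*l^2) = -6*l^5 - 12*l^4 + 13*l^3 + 14*l^2 - 5*l + 10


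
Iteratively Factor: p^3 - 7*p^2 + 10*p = (p - 2)*(p^2 - 5*p) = (p - 5)*(p - 2)*(p)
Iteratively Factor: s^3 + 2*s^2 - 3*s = (s)*(s^2 + 2*s - 3) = s*(s + 3)*(s - 1)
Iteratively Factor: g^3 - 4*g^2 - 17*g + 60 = (g + 4)*(g^2 - 8*g + 15) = (g - 3)*(g + 4)*(g - 5)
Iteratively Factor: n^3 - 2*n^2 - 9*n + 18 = (n + 3)*(n^2 - 5*n + 6) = (n - 3)*(n + 3)*(n - 2)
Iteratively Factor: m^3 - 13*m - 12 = (m + 1)*(m^2 - m - 12) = (m - 4)*(m + 1)*(m + 3)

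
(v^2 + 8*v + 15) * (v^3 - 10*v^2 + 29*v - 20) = v^5 - 2*v^4 - 36*v^3 + 62*v^2 + 275*v - 300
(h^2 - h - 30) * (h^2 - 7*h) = h^4 - 8*h^3 - 23*h^2 + 210*h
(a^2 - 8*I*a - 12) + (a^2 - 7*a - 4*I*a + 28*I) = 2*a^2 - 7*a - 12*I*a - 12 + 28*I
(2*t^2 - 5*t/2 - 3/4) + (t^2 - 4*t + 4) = 3*t^2 - 13*t/2 + 13/4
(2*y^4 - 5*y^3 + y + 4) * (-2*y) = -4*y^5 + 10*y^4 - 2*y^2 - 8*y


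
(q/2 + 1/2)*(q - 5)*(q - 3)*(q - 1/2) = q^4/2 - 15*q^3/4 + 21*q^2/4 + 23*q/4 - 15/4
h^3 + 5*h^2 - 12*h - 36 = (h - 3)*(h + 2)*(h + 6)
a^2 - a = a*(a - 1)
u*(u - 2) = u^2 - 2*u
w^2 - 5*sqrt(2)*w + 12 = (w - 3*sqrt(2))*(w - 2*sqrt(2))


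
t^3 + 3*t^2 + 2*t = t*(t + 1)*(t + 2)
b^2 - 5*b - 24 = (b - 8)*(b + 3)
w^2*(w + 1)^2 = w^4 + 2*w^3 + w^2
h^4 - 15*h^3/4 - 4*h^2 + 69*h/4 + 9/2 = (h - 3)^2*(h + 1/4)*(h + 2)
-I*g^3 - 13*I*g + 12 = (g - 4*I)*(g + 3*I)*(-I*g + 1)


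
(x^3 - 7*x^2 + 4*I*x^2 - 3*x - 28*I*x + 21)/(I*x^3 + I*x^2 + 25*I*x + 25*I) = (-I*x^3 + x^2*(4 + 7*I) + x*(-28 + 3*I) - 21*I)/(x^3 + x^2 + 25*x + 25)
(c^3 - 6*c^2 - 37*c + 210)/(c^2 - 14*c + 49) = (c^2 + c - 30)/(c - 7)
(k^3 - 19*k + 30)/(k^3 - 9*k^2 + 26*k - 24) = (k + 5)/(k - 4)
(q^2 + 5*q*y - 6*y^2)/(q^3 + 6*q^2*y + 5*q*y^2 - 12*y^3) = (q + 6*y)/(q^2 + 7*q*y + 12*y^2)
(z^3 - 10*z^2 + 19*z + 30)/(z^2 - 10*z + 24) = (z^2 - 4*z - 5)/(z - 4)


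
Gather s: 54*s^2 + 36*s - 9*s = 54*s^2 + 27*s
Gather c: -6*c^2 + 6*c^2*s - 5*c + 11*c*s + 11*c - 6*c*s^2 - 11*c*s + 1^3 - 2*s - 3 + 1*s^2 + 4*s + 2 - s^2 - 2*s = c^2*(6*s - 6) + c*(6 - 6*s^2)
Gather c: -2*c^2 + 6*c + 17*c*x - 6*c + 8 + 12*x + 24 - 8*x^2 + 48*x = -2*c^2 + 17*c*x - 8*x^2 + 60*x + 32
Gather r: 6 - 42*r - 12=-42*r - 6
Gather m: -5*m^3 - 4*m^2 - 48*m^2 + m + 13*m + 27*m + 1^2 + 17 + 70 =-5*m^3 - 52*m^2 + 41*m + 88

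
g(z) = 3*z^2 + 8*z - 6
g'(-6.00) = -28.00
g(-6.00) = 54.00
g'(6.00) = 44.00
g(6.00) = 150.00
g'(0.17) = 9.02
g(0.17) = -4.55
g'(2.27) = 21.62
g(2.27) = 27.62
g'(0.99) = 13.94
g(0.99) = 4.86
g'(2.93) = 25.58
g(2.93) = 43.19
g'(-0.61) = 4.34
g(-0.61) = -9.76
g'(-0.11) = 7.34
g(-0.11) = -6.84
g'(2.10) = 20.60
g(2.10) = 24.03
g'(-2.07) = -4.42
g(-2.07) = -9.71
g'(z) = 6*z + 8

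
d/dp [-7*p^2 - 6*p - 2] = -14*p - 6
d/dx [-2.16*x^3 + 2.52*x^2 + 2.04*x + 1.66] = -6.48*x^2 + 5.04*x + 2.04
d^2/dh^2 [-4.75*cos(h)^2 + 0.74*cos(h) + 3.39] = -0.74*cos(h) + 9.5*cos(2*h)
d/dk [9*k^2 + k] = 18*k + 1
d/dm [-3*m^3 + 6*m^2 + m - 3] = -9*m^2 + 12*m + 1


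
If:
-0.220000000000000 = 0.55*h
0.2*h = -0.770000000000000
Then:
No Solution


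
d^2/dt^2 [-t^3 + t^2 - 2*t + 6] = 2 - 6*t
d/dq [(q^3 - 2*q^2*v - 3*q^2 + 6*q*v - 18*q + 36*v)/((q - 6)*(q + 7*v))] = (q^2 + 14*q*v - 14*v^2 + 27*v)/(q^2 + 14*q*v + 49*v^2)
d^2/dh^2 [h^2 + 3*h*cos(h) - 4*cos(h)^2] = -3*h*cos(h) - 16*sin(h)^2 - 6*sin(h) + 10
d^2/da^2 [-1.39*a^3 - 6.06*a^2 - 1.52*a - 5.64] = -8.34*a - 12.12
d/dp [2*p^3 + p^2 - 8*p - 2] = 6*p^2 + 2*p - 8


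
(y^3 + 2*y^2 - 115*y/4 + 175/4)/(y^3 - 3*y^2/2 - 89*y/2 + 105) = (y - 5/2)/(y - 6)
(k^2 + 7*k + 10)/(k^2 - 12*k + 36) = (k^2 + 7*k + 10)/(k^2 - 12*k + 36)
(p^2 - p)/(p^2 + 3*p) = (p - 1)/(p + 3)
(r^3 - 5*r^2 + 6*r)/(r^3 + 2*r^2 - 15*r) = (r - 2)/(r + 5)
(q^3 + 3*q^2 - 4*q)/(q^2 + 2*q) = (q^2 + 3*q - 4)/(q + 2)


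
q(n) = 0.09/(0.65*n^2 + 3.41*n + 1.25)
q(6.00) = 0.00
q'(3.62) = -0.00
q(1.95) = 0.01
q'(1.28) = -0.01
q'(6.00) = -0.00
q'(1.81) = -0.01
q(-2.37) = -0.03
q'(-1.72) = -0.01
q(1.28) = 0.01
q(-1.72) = -0.03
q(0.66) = 0.02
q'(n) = 0.09*(-1.3*n - 3.41)/(0.65*n^2 + 3.41*n + 1.25)^2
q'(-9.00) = 0.00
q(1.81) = 0.01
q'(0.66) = -0.03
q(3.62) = 0.00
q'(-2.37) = -0.00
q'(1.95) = -0.00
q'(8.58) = -0.00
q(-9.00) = 0.00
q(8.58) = 0.00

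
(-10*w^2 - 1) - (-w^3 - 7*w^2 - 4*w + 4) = w^3 - 3*w^2 + 4*w - 5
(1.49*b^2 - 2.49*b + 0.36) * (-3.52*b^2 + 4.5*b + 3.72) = -5.2448*b^4 + 15.4698*b^3 - 6.9294*b^2 - 7.6428*b + 1.3392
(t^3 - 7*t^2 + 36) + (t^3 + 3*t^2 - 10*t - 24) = 2*t^3 - 4*t^2 - 10*t + 12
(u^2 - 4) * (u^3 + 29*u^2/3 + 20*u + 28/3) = u^5 + 29*u^4/3 + 16*u^3 - 88*u^2/3 - 80*u - 112/3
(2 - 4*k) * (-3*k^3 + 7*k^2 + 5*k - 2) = 12*k^4 - 34*k^3 - 6*k^2 + 18*k - 4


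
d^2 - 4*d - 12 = (d - 6)*(d + 2)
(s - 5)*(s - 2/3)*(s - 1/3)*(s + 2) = s^4 - 4*s^3 - 61*s^2/9 + 28*s/3 - 20/9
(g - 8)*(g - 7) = g^2 - 15*g + 56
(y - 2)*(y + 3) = y^2 + y - 6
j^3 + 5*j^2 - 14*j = j*(j - 2)*(j + 7)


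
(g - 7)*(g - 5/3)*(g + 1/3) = g^3 - 25*g^2/3 + 79*g/9 + 35/9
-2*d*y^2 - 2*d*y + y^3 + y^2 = y*(-2*d + y)*(y + 1)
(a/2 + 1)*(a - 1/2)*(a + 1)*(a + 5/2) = a^4/2 + 5*a^3/2 + 27*a^2/8 + a/8 - 5/4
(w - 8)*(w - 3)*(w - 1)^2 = w^4 - 13*w^3 + 47*w^2 - 59*w + 24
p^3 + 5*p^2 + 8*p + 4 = (p + 1)*(p + 2)^2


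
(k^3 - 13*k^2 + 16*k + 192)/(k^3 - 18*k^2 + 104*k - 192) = (k^2 - 5*k - 24)/(k^2 - 10*k + 24)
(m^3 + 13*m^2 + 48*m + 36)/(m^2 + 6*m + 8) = (m^3 + 13*m^2 + 48*m + 36)/(m^2 + 6*m + 8)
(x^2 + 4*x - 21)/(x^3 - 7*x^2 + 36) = (x + 7)/(x^2 - 4*x - 12)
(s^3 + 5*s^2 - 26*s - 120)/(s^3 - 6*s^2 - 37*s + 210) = (s + 4)/(s - 7)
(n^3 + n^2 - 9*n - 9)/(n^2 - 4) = (n^3 + n^2 - 9*n - 9)/(n^2 - 4)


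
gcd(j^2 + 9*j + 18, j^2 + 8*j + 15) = j + 3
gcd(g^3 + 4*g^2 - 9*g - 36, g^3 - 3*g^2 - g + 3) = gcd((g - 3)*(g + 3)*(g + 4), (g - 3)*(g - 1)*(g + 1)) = g - 3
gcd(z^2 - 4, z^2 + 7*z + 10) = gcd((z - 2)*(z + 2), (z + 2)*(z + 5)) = z + 2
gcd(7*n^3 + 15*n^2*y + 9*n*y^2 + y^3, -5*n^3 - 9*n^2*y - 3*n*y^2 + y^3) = n^2 + 2*n*y + y^2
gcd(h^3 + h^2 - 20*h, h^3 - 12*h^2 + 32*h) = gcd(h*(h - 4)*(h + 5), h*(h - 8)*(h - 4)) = h^2 - 4*h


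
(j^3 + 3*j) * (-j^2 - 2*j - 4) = -j^5 - 2*j^4 - 7*j^3 - 6*j^2 - 12*j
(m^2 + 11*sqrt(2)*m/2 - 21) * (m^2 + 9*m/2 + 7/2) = m^4 + 9*m^3/2 + 11*sqrt(2)*m^3/2 - 35*m^2/2 + 99*sqrt(2)*m^2/4 - 189*m/2 + 77*sqrt(2)*m/4 - 147/2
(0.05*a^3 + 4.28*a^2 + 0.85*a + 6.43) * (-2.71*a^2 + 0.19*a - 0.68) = -0.1355*a^5 - 11.5893*a^4 - 1.5243*a^3 - 20.1742*a^2 + 0.6437*a - 4.3724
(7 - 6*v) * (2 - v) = 6*v^2 - 19*v + 14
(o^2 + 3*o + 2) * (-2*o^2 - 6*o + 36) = -2*o^4 - 12*o^3 + 14*o^2 + 96*o + 72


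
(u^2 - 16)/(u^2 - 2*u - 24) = (u - 4)/(u - 6)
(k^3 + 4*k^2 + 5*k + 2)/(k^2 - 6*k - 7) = (k^2 + 3*k + 2)/(k - 7)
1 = 1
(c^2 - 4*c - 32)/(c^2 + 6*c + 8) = (c - 8)/(c + 2)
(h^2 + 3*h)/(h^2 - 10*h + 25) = h*(h + 3)/(h^2 - 10*h + 25)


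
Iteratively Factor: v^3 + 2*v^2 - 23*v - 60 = (v + 4)*(v^2 - 2*v - 15) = (v - 5)*(v + 4)*(v + 3)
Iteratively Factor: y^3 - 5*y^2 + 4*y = (y)*(y^2 - 5*y + 4) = y*(y - 4)*(y - 1)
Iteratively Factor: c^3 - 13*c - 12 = (c - 4)*(c^2 + 4*c + 3) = (c - 4)*(c + 1)*(c + 3)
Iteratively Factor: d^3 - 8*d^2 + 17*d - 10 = (d - 2)*(d^2 - 6*d + 5) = (d - 2)*(d - 1)*(d - 5)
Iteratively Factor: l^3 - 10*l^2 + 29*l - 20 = (l - 5)*(l^2 - 5*l + 4) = (l - 5)*(l - 1)*(l - 4)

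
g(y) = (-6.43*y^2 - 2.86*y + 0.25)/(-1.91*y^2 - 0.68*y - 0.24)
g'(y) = (-12.86*y - 2.86)/(-1.91*y^2 - 0.68*y - 0.24) + (3.82*y + 0.68)*(-6.43*y^2 - 2.86*y + 0.25)/(-1.91*y^2 - 0.68*y - 0.24)^2 = (-1.0902*y^2 + 4.0414*y + 0.8564)/(3.6481*y^4 + 2.5976*y^3 + 1.3792*y^2 + 0.3264*y + 0.0576)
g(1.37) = 3.31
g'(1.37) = 0.19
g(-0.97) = 2.20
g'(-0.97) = -2.16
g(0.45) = 2.51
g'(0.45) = 2.82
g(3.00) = 3.40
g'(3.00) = 0.01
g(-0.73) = 1.43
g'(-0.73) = -4.61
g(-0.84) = 1.85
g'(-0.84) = -3.20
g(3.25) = 3.40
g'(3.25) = 0.00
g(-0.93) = 2.11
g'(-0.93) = -2.42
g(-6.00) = 3.30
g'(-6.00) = -0.01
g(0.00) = -1.04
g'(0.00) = 14.87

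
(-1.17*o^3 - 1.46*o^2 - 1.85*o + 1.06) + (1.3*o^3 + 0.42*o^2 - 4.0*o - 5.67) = 0.13*o^3 - 1.04*o^2 - 5.85*o - 4.61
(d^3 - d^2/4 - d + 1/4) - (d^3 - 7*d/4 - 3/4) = -d^2/4 + 3*d/4 + 1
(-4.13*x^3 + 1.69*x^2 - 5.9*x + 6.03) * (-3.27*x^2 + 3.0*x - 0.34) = 13.5051*x^5 - 17.9163*x^4 + 25.7672*x^3 - 37.9927*x^2 + 20.096*x - 2.0502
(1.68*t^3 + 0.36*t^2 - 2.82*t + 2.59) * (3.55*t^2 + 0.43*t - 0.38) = 5.964*t^5 + 2.0004*t^4 - 10.4946*t^3 + 7.8451*t^2 + 2.1853*t - 0.9842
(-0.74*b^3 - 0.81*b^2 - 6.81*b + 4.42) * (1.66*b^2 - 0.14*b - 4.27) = -1.2284*b^5 - 1.241*b^4 - 8.0314*b^3 + 11.7493*b^2 + 28.4599*b - 18.8734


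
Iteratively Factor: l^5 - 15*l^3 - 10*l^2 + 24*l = (l)*(l^4 - 15*l^2 - 10*l + 24) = l*(l + 3)*(l^3 - 3*l^2 - 6*l + 8) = l*(l - 1)*(l + 3)*(l^2 - 2*l - 8) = l*(l - 4)*(l - 1)*(l + 3)*(l + 2)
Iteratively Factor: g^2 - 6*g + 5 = (g - 5)*(g - 1)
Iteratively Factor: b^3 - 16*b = (b - 4)*(b^2 + 4*b) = (b - 4)*(b + 4)*(b)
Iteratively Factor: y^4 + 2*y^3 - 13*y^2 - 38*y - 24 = (y + 3)*(y^3 - y^2 - 10*y - 8) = (y + 2)*(y + 3)*(y^2 - 3*y - 4) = (y - 4)*(y + 2)*(y + 3)*(y + 1)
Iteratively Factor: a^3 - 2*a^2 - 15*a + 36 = (a - 3)*(a^2 + a - 12) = (a - 3)^2*(a + 4)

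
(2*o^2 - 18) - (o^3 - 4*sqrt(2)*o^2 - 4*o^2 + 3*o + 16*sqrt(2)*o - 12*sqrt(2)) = -o^3 + 4*sqrt(2)*o^2 + 6*o^2 - 16*sqrt(2)*o - 3*o - 18 + 12*sqrt(2)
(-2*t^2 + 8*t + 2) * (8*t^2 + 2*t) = -16*t^4 + 60*t^3 + 32*t^2 + 4*t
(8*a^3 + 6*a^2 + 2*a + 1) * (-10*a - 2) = -80*a^4 - 76*a^3 - 32*a^2 - 14*a - 2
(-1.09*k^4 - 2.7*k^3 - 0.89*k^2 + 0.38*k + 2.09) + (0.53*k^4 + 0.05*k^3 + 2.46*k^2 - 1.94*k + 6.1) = -0.56*k^4 - 2.65*k^3 + 1.57*k^2 - 1.56*k + 8.19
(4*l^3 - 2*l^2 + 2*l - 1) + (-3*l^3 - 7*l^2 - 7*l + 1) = l^3 - 9*l^2 - 5*l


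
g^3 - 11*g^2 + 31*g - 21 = (g - 7)*(g - 3)*(g - 1)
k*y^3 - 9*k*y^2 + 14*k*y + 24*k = (y - 6)*(y - 4)*(k*y + k)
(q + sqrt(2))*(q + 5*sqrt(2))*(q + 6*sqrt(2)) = q^3 + 12*sqrt(2)*q^2 + 82*q + 60*sqrt(2)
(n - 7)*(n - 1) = n^2 - 8*n + 7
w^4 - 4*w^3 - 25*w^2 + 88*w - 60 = (w - 6)*(w - 2)*(w - 1)*(w + 5)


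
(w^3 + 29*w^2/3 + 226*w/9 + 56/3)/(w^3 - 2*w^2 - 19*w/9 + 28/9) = (3*w^2 + 25*w + 42)/(3*w^2 - 10*w + 7)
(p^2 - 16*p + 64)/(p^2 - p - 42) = (-p^2 + 16*p - 64)/(-p^2 + p + 42)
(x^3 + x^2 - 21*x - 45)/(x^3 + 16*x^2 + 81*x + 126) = (x^2 - 2*x - 15)/(x^2 + 13*x + 42)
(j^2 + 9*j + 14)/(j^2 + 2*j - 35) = (j + 2)/(j - 5)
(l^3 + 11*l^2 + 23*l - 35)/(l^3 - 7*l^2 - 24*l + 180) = (l^2 + 6*l - 7)/(l^2 - 12*l + 36)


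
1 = 1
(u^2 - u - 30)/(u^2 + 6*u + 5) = (u - 6)/(u + 1)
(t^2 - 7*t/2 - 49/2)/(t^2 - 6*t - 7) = (t + 7/2)/(t + 1)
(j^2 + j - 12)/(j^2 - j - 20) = (j - 3)/(j - 5)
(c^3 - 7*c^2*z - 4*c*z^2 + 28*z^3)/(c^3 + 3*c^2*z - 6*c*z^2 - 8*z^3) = (c^2 - 5*c*z - 14*z^2)/(c^2 + 5*c*z + 4*z^2)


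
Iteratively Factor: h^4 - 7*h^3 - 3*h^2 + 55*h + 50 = (h + 2)*(h^3 - 9*h^2 + 15*h + 25) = (h + 1)*(h + 2)*(h^2 - 10*h + 25) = (h - 5)*(h + 1)*(h + 2)*(h - 5)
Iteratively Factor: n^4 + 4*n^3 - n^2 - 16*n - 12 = (n + 2)*(n^3 + 2*n^2 - 5*n - 6) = (n + 1)*(n + 2)*(n^2 + n - 6) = (n + 1)*(n + 2)*(n + 3)*(n - 2)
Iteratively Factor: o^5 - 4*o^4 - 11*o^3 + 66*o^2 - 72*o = (o - 3)*(o^4 - o^3 - 14*o^2 + 24*o) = o*(o - 3)*(o^3 - o^2 - 14*o + 24) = o*(o - 3)*(o + 4)*(o^2 - 5*o + 6) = o*(o - 3)^2*(o + 4)*(o - 2)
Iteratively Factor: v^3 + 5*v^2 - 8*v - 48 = (v + 4)*(v^2 + v - 12) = (v - 3)*(v + 4)*(v + 4)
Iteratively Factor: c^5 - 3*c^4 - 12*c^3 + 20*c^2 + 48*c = (c - 3)*(c^4 - 12*c^2 - 16*c) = (c - 3)*(c + 2)*(c^3 - 2*c^2 - 8*c) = (c - 4)*(c - 3)*(c + 2)*(c^2 + 2*c) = (c - 4)*(c - 3)*(c + 2)^2*(c)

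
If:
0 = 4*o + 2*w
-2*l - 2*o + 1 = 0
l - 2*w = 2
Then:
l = 0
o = 1/2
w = -1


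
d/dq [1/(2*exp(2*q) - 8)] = -exp(2*q)/(exp(2*q) - 4)^2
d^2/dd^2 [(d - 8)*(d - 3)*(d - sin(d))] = d^2*sin(d) - 11*d*sin(d) - 4*d*cos(d) + 6*d + 22*sqrt(2)*sin(d + pi/4) - 22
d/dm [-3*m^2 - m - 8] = -6*m - 1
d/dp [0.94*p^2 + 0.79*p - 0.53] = 1.88*p + 0.79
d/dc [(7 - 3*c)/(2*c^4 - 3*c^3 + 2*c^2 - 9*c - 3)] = (18*c^4 - 74*c^3 + 69*c^2 - 28*c + 72)/(4*c^8 - 12*c^7 + 17*c^6 - 48*c^5 + 46*c^4 - 18*c^3 + 69*c^2 + 54*c + 9)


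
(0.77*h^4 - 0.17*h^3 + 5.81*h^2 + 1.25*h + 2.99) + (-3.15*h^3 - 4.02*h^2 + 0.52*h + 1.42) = 0.77*h^4 - 3.32*h^3 + 1.79*h^2 + 1.77*h + 4.41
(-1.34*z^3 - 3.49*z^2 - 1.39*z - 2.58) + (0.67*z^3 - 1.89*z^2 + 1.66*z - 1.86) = -0.67*z^3 - 5.38*z^2 + 0.27*z - 4.44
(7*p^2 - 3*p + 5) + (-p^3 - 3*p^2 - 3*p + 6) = -p^3 + 4*p^2 - 6*p + 11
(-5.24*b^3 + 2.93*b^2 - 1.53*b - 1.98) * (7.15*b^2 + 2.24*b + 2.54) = -37.466*b^5 + 9.2119*b^4 - 17.6859*b^3 - 10.142*b^2 - 8.3214*b - 5.0292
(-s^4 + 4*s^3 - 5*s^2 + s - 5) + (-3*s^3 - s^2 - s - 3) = -s^4 + s^3 - 6*s^2 - 8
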